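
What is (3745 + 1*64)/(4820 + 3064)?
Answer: 3809/7884 ≈ 0.48313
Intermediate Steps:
(3745 + 1*64)/(4820 + 3064) = (3745 + 64)/7884 = 3809*(1/7884) = 3809/7884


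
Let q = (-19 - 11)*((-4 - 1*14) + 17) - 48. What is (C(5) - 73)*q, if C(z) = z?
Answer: 1224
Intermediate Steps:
q = -18 (q = -30*((-4 - 14) + 17) - 48 = -30*(-18 + 17) - 48 = -30*(-1) - 48 = 30 - 48 = -18)
(C(5) - 73)*q = (5 - 73)*(-18) = -68*(-18) = 1224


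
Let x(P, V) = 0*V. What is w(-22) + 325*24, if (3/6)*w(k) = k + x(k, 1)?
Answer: 7756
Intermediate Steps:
x(P, V) = 0
w(k) = 2*k (w(k) = 2*(k + 0) = 2*k)
w(-22) + 325*24 = 2*(-22) + 325*24 = -44 + 7800 = 7756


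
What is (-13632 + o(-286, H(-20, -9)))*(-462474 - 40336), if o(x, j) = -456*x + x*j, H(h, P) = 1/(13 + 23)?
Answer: -528445516445/9 ≈ -5.8716e+10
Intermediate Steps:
H(h, P) = 1/36
o(x, j) = -456*x + j*x
(-13632 + o(-286, H(-20, -9)))*(-462474 - 40336) = (-13632 - 286*(-456 + 1/36))*(-462474 - 40336) = (-13632 - 286*(-16415/36))*(-502810) = (-13632 + 2347345/18)*(-502810) = (2101969/18)*(-502810) = -528445516445/9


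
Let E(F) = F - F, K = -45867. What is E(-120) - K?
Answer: 45867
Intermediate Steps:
E(F) = 0
E(-120) - K = 0 - 1*(-45867) = 0 + 45867 = 45867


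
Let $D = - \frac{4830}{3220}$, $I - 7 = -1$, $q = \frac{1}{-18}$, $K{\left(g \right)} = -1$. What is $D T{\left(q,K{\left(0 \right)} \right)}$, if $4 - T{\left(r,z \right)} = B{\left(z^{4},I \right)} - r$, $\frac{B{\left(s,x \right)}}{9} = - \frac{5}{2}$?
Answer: $- \frac{119}{3} \approx -39.667$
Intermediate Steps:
$q = - \frac{1}{18} \approx -0.055556$
$I = 6$ ($I = 7 - 1 = 6$)
$D = - \frac{3}{2}$ ($D = \left(-4830\right) \frac{1}{3220} = - \frac{3}{2} \approx -1.5$)
$B{\left(s,x \right)} = - \frac{45}{2}$ ($B{\left(s,x \right)} = 9 \left(- \frac{5}{2}\right) = - \frac{45}{2}$)
$T{\left(r,z \right)} = \frac{53}{2} + r$ ($T{\left(r,z \right)} = 4 - \left(- \frac{45}{2} - r\right) = 4 + \left(\frac{45}{2} + r\right) = \frac{53}{2} + r$)
$D T{\left(q,K{\left(0 \right)} \right)} = - \frac{3 \left(\frac{53}{2} - \frac{1}{18}\right)}{2} = \left(- \frac{3}{2}\right) \frac{238}{9} = - \frac{119}{3}$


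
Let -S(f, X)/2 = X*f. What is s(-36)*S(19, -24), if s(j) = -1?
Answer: -912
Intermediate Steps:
S(f, X) = -2*X*f
s(-36)*S(19, -24) = -(-2)*(-24)*19 = -1*912 = -912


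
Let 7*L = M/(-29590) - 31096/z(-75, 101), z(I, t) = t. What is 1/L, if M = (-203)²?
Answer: -20920130/924292749 ≈ -0.022634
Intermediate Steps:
M = 41209
L = -924292749/20920130 (L = (41209/(-29590) - 31096/101)/7 = (41209*(-1/29590) - 31096*1/101)/7 = (-41209/29590 - 31096/101)/7 = (⅐)*(-924292749/2988590) = -924292749/20920130 ≈ -44.182)
1/L = 1/(-924292749/20920130) = -20920130/924292749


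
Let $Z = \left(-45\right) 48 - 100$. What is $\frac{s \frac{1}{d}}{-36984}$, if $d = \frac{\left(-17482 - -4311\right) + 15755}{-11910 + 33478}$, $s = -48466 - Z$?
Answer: $\frac{305322}{29279} \approx 10.428$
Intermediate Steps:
$Z = -2260$ ($Z = -2160 - 100 = -2260$)
$s = -46206$ ($s = -48466 - -2260 = -48466 + 2260 = -46206$)
$d = \frac{323}{2696}$ ($d = \frac{\left(-17482 + 4311\right) + 15755}{21568} = \left(-13171 + 15755\right) \frac{1}{21568} = 2584 \cdot \frac{1}{21568} = \frac{323}{2696} \approx 0.11981$)
$\frac{s \frac{1}{d}}{-36984} = \frac{\left(-46206\right) \frac{1}{\frac{323}{2696}}}{-36984} = \left(-46206\right) \frac{2696}{323} \left(- \frac{1}{36984}\right) = \left(- \frac{7327728}{19}\right) \left(- \frac{1}{36984}\right) = \frac{305322}{29279}$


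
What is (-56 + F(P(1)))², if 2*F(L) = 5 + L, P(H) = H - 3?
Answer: 11881/4 ≈ 2970.3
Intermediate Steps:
P(H) = -3 + H
F(L) = 5/2 + L/2 (F(L) = (5 + L)/2 = 5/2 + L/2)
(-56 + F(P(1)))² = (-56 + (5/2 + (-3 + 1)/2))² = (-56 + (5/2 + (½)*(-2)))² = (-56 + (5/2 - 1))² = (-56 + 3/2)² = (-109/2)² = 11881/4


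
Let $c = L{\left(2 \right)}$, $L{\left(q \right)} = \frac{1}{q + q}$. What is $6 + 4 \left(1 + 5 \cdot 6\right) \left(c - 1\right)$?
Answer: $-87$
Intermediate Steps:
$L{\left(q \right)} = \frac{1}{2 q}$
$c = \frac{1}{4}$ ($c = \frac{1}{2 \cdot 2} = \frac{1}{2} \cdot \frac{1}{2} = \frac{1}{4} \approx 0.25$)
$6 + 4 \left(1 + 5 \cdot 6\right) \left(c - 1\right) = 6 + 4 \left(1 + 5 \cdot 6\right) \left(\frac{1}{4} - 1\right) = 6 + 4 \left(1 + 30\right) \left(- \frac{3}{4}\right) = 6 + 4 \cdot 31 \left(- \frac{3}{4}\right) = 6 + 4 \left(- \frac{93}{4}\right) = 6 - 93 = -87$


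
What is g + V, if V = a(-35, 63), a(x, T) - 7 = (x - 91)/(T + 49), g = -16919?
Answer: -135305/8 ≈ -16913.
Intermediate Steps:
a(x, T) = 7 + (-91 + x)/(49 + T) (a(x, T) = 7 + (x - 91)/(T + 49) = 7 + (-91 + x)/(49 + T))
V = 47/8 (V = (252 - 35 + 7*63)/(49 + 63) = (252 - 35 + 441)/112 = (1/112)*658 = 47/8 ≈ 5.8750)
g + V = -16919 + 47/8 = -135305/8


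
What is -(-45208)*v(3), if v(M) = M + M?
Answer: 271248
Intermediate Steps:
v(M) = 2*M
-(-45208)*v(3) = -(-45208)*2*3 = -(-45208)*6 = -1*(-271248) = 271248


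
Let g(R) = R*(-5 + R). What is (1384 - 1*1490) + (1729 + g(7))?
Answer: 1637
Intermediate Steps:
(1384 - 1*1490) + (1729 + g(7)) = (1384 - 1*1490) + (1729 + 7*(-5 + 7)) = (1384 - 1490) + (1729 + 7*2) = -106 + (1729 + 14) = -106 + 1743 = 1637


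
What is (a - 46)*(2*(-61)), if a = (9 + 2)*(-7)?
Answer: 15006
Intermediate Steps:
a = -77 (a = 11*(-7) = -77)
(a - 46)*(2*(-61)) = (-77 - 46)*(2*(-61)) = -123*(-122) = 15006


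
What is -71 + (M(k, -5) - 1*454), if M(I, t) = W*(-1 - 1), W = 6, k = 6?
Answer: -537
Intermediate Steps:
M(I, t) = -12 (M(I, t) = 6*(-1 - 1) = 6*(-2) = -12)
-71 + (M(k, -5) - 1*454) = -71 + (-12 - 1*454) = -71 + (-12 - 454) = -71 - 466 = -537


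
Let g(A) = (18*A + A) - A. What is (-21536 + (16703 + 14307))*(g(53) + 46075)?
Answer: 445552746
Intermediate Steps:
g(A) = 18*A (g(A) = 19*A - A = 18*A)
(-21536 + (16703 + 14307))*(g(53) + 46075) = (-21536 + (16703 + 14307))*(18*53 + 46075) = (-21536 + 31010)*(954 + 46075) = 9474*47029 = 445552746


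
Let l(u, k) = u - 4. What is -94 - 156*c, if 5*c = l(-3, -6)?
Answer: 622/5 ≈ 124.40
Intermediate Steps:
l(u, k) = -4 + u
c = -7/5 (c = (-4 - 3)/5 = (⅕)*(-7) = -7/5 ≈ -1.4000)
-94 - 156*c = -94 - 156*(-7/5) = -94 + 1092/5 = 622/5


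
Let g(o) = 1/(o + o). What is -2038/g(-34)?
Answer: 138584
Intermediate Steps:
g(o) = 1/(2*o)
-2038/g(-34) = -2038/((½)/(-34)) = -2038/((½)*(-1/34)) = -2038/(-1/68) = -2038*(-68) = 138584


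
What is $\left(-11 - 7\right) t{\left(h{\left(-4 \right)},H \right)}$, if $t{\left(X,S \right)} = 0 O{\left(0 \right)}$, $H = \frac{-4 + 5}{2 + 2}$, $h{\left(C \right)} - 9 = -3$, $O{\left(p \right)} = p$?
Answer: $0$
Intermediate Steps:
$h{\left(C \right)} = 6$ ($h{\left(C \right)} = 9 - 3 = 6$)
$H = \frac{1}{4}$ ($H = 1 \cdot \frac{1}{4} = \frac{1}{4} \approx 0.25$)
$t{\left(X,S \right)} = 0$ ($t{\left(X,S \right)} = 0 \cdot 0 = 0$)
$\left(-11 - 7\right) t{\left(h{\left(-4 \right)},H \right)} = \left(-11 - 7\right) 0 = \left(-18\right) 0 = 0$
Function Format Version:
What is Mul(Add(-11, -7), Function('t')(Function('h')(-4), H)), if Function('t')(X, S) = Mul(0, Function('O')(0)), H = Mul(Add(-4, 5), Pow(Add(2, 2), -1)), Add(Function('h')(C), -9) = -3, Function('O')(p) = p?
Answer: 0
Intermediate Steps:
Function('h')(C) = 6 (Function('h')(C) = Add(9, -3) = 6)
H = Rational(1, 4) (H = Mul(1, Pow(4, -1)) = Mul(1, Rational(1, 4)) = Rational(1, 4) ≈ 0.25000)
Function('t')(X, S) = 0 (Function('t')(X, S) = Mul(0, 0) = 0)
Mul(Add(-11, -7), Function('t')(Function('h')(-4), H)) = Mul(Add(-11, -7), 0) = Mul(-18, 0) = 0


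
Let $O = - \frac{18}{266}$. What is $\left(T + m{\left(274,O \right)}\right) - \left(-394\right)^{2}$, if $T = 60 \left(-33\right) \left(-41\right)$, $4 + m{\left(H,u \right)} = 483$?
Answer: $-73577$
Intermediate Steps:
$O = - \frac{9}{133}$ ($O = \left(-18\right) \frac{1}{266} = - \frac{9}{133} \approx -0.067669$)
$m{\left(H,u \right)} = 479$ ($m{\left(H,u \right)} = -4 + 483 = 479$)
$T = 81180$ ($T = \left(-1980\right) \left(-41\right) = 81180$)
$\left(T + m{\left(274,O \right)}\right) - \left(-394\right)^{2} = \left(81180 + 479\right) - \left(-394\right)^{2} = 81659 - 155236 = -73577$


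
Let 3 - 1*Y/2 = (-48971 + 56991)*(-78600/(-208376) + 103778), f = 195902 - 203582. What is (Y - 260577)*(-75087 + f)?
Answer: 3589170922445867859/26047 ≈ 1.3780e+14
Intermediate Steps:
f = -7680
Y = -43357970715358/26047 (Y = 6 - 2*(-48971 + 56991)*(-78600/(-208376) + 103778) = 6 - 16040*(-78600*(-1/208376) + 103778) = 6 - 16040*(9825/26047 + 103778) = 6 - 16040*2703115391/26047 = 6 - 2*21678985435820/26047 = 6 - 43357970871640/26047 = -43357970715358/26047 ≈ -1.6646e+9)
(Y - 260577)*(-75087 + f) = (-43357970715358/26047 - 260577)*(-75087 - 7680) = -43364757964477/26047*(-82767) = 3589170922445867859/26047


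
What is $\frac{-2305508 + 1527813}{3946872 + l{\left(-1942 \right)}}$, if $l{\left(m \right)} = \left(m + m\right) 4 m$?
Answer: $- \frac{777695}{34117784} \approx -0.022794$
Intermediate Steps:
$l{\left(m \right)} = 8 m^{2}$ ($l{\left(m \right)} = 2 m 4 m = 8 m^{2}$)
$\frac{-2305508 + 1527813}{3946872 + l{\left(-1942 \right)}} = \frac{-2305508 + 1527813}{3946872 + 8 \left(-1942\right)^{2}} = - \frac{777695}{3946872 + 8 \cdot 3771364} = - \frac{777695}{3946872 + 30170912} = - \frac{777695}{34117784}$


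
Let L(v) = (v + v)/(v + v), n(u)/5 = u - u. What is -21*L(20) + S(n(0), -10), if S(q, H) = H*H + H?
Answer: 69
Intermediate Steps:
n(u) = 0 (n(u) = 5*(u - u) = 5*0 = 0)
S(q, H) = H + H² (S(q, H) = H² + H = H + H²)
L(v) = 1 (L(v) = (2*v)/((2*v)) = (2*v)*(1/(2*v)) = 1)
-21*L(20) + S(n(0), -10) = -21*1 - 10*(1 - 10) = -21 - 10*(-9) = -21 + 90 = 69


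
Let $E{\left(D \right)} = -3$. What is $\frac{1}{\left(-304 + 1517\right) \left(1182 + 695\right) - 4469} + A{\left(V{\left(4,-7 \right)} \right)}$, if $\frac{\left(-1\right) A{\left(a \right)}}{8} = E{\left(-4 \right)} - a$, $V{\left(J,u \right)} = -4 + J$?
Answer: $\frac{54535969}{2272332} \approx 24.0$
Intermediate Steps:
$A{\left(a \right)} = 24 + 8 a$ ($A{\left(a \right)} = - 8 \left(-3 - a\right) = 24 + 8 a$)
$\frac{1}{\left(-304 + 1517\right) \left(1182 + 695\right) - 4469} + A{\left(V{\left(4,-7 \right)} \right)} = \frac{1}{\left(-304 + 1517\right) \left(1182 + 695\right) - 4469} + \left(24 + 8 \left(-4 + 4\right)\right) = \frac{1}{1213 \cdot 1877 - 4469} + \left(24 + 8 \cdot 0\right) = \frac{1}{2276801 - 4469} + \left(24 + 0\right) = \frac{1}{2272332} + 24 = \frac{54535969}{2272332}$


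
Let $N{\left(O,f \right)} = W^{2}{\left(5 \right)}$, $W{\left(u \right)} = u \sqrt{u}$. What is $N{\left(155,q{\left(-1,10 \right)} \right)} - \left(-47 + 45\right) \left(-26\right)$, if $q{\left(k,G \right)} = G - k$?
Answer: $73$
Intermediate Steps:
$W{\left(u \right)} = u^{\frac{3}{2}}$
$N{\left(O,f \right)} = 125$ ($N{\left(O,f \right)} = \left(5^{\frac{3}{2}}\right)^{2} = \left(5 \sqrt{5}\right)^{2} = 125$)
$N{\left(155,q{\left(-1,10 \right)} \right)} - \left(-47 + 45\right) \left(-26\right) = 125 - \left(-47 + 45\right) \left(-26\right) = 125 - \left(-2\right) \left(-26\right) = 125 - 52 = 73$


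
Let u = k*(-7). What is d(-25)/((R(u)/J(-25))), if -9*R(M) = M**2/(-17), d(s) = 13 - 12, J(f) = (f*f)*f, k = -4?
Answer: -2390625/784 ≈ -3049.3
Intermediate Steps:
J(f) = f**3 (J(f) = f**2*f = f**3)
u = 28 (u = -4*(-7) = 28)
d(s) = 1
R(M) = M**2/153 (R(M) = -M**2/(9*(-17)) = -M**2*(-1)/(9*17) = -(-1)*M**2/153 = M**2/153)
d(-25)/((R(u)/J(-25))) = 1/(((1/153)*28**2)/((-25)**3)) = 1/(((1/153)*784)/(-15625)) = 1/((784/153)*(-1/15625)) = 1/(-784/2390625) = 1*(-2390625/784) = -2390625/784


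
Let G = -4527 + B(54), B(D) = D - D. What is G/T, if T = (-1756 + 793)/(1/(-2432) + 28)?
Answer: 34251785/260224 ≈ 131.62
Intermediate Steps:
B(D) = 0
G = -4527 (G = -4527 + 0 = -4527)
T = -2342016/68095 (T = -963/(-1/2432 + 28) = -963/68095/2432 = -963*2432/68095 = -2342016/68095 ≈ -34.393)
G/T = -4527/(-2342016/68095) = -4527*(-68095/2342016) = 34251785/260224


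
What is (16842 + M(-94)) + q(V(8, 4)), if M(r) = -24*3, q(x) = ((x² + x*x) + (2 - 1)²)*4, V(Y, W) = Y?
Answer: 17286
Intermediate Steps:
q(x) = 4 + 8*x² (q(x) = ((x² + x²) + 1²)*4 = (2*x² + 1)*4 = (1 + 2*x²)*4 = 4 + 8*x²)
M(r) = -72
(16842 + M(-94)) + q(V(8, 4)) = (16842 - 72) + (4 + 8*8²) = 16770 + (4 + 8*64) = 16770 + (4 + 512) = 16770 + 516 = 17286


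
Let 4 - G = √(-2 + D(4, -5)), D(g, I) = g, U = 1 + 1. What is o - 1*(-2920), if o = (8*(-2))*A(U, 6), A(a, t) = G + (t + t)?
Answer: 2664 + 16*√2 ≈ 2686.6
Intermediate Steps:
U = 2
G = 4 - √2 (G = 4 - √(-2 + 4) = 4 - √2 ≈ 2.5858)
A(a, t) = 4 - √2 + 2*t (A(a, t) = (4 - √2) + (t + t) = (4 - √2) + 2*t = 4 - √2 + 2*t)
o = -256 + 16*√2 (o = (8*(-2))*(4 - √2 + 2*6) = -16*(4 - √2 + 12) = -16*(16 - √2) = -256 + 16*√2 ≈ -233.37)
o - 1*(-2920) = (-256 + 16*√2) - 1*(-2920) = (-256 + 16*√2) + 2920 = 2664 + 16*√2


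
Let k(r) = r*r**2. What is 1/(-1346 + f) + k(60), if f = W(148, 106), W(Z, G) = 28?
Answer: 284687999/1318 ≈ 2.1600e+5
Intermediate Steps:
f = 28
k(r) = r**3
1/(-1346 + f) + k(60) = 1/(-1346 + 28) + 60**3 = 1/(-1318) + 216000 = -1/1318 + 216000 = 284687999/1318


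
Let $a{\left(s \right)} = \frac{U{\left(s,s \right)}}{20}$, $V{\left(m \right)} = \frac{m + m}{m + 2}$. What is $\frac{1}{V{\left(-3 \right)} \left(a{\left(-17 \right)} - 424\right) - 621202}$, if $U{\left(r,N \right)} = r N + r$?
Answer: $- \frac{5}{3118322} \approx -1.6034 \cdot 10^{-6}$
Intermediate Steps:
$U{\left(r,N \right)} = r + N r$ ($U{\left(r,N \right)} = N r + r = r + N r$)
$V{\left(m \right)} = \frac{2 m}{2 + m}$
$a{\left(s \right)} = \frac{s \left(1 + s\right)}{20}$
$\frac{1}{V{\left(-3 \right)} \left(a{\left(-17 \right)} - 424\right) - 621202} = \frac{1}{2 \left(-3\right) \frac{1}{2 - 3} \left(\frac{1}{20} \left(-17\right) \left(1 - 17\right) - 424\right) - 621202} = \frac{1}{2 \left(-3\right) \frac{1}{-1} \left(\frac{1}{20} \left(-17\right) \left(-16\right) - 424\right) - 621202} = \frac{1}{2 \left(-3\right) \left(-1\right) \left(\frac{68}{5} - 424\right) - 621202} = \frac{1}{6 \left(- \frac{2052}{5}\right) - 621202} = \frac{1}{- \frac{12312}{5} - 621202} = \frac{1}{- \frac{3118322}{5}} = - \frac{5}{3118322}$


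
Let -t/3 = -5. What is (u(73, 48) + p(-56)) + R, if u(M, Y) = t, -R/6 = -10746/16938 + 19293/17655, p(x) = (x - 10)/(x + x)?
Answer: 3981642369/310115960 ≈ 12.839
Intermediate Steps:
t = 15 (t = -3*(-5) = 15)
p(x) = (-10 + x)/(2*x) (p(x) = (-10 + x)/((2*x)) = (-10 + x)*(1/(2*x)) = (-10 + x)/(2*x))
R = -15229356/5537785 (R = -6*(-10746/16938 + 19293/17655) = -6*(-10746*1/16938 + 19293*(1/17655)) = -6*(-597/941 + 6431/5885) = -6*2538226/5537785 = -15229356/5537785 ≈ -2.7501)
u(M, Y) = 15
(u(73, 48) + p(-56)) + R = (15 + (1/2)*(-10 - 56)/(-56)) - 15229356/5537785 = (15 + (1/2)*(-1/56)*(-66)) - 15229356/5537785 = (15 + 33/56) - 15229356/5537785 = 873/56 - 15229356/5537785 = 3981642369/310115960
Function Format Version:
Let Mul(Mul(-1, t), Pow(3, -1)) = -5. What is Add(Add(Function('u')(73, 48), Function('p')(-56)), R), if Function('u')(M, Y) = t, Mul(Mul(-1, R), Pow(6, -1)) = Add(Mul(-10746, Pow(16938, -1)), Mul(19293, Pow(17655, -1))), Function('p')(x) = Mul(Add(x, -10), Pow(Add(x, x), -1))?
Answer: Rational(3981642369, 310115960) ≈ 12.839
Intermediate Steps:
t = 15 (t = Mul(-3, -5) = 15)
Function('p')(x) = Mul(Rational(1, 2), Pow(x, -1), Add(-10, x)) (Function('p')(x) = Mul(Add(-10, x), Pow(Mul(2, x), -1)) = Mul(Add(-10, x), Mul(Rational(1, 2), Pow(x, -1))) = Mul(Rational(1, 2), Pow(x, -1), Add(-10, x)))
R = Rational(-15229356, 5537785) (R = Mul(-6, Add(Mul(-10746, Pow(16938, -1)), Mul(19293, Pow(17655, -1)))) = Mul(-6, Add(Mul(-10746, Rational(1, 16938)), Mul(19293, Rational(1, 17655)))) = Mul(-6, Add(Rational(-597, 941), Rational(6431, 5885))) = Mul(-6, Rational(2538226, 5537785)) = Rational(-15229356, 5537785) ≈ -2.7501)
Function('u')(M, Y) = 15
Add(Add(Function('u')(73, 48), Function('p')(-56)), R) = Add(Add(15, Mul(Rational(1, 2), Pow(-56, -1), Add(-10, -56))), Rational(-15229356, 5537785)) = Add(Add(15, Mul(Rational(1, 2), Rational(-1, 56), -66)), Rational(-15229356, 5537785)) = Add(Add(15, Rational(33, 56)), Rational(-15229356, 5537785)) = Add(Rational(873, 56), Rational(-15229356, 5537785)) = Rational(3981642369, 310115960)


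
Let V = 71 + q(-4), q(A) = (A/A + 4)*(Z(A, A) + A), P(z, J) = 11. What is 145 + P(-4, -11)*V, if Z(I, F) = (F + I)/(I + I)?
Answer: 761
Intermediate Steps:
Z(I, F) = (F + I)/(2*I) (Z(I, F) = (F + I)/((2*I)) = (F + I)*(1/(2*I)) = (F + I)/(2*I))
q(A) = 5 + 5*A (q(A) = (A/A + 4)*((A + A)/(2*A) + A) = (1 + 4)*((2*A)/(2*A) + A) = 5*(1 + A) = 5 + 5*A)
V = 56 (V = 71 + (5 + 5*(-4)) = 71 + (5 - 20) = 71 - 15 = 56)
145 + P(-4, -11)*V = 145 + 11*56 = 145 + 616 = 761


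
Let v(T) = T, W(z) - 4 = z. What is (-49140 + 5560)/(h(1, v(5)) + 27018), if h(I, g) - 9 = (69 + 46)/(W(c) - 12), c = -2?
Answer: -87160/54031 ≈ -1.6131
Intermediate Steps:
W(z) = 4 + z
h(I, g) = -5/2 (h(I, g) = 9 + (69 + 46)/((4 - 2) - 12) = 9 + 115/(2 - 12) = 9 + 115/(-10) = 9 + 115*(-⅒) = 9 - 23/2 = -5/2)
(-49140 + 5560)/(h(1, v(5)) + 27018) = (-49140 + 5560)/(-5/2 + 27018) = -43580/54031/2 = -43580*2/54031 = -87160/54031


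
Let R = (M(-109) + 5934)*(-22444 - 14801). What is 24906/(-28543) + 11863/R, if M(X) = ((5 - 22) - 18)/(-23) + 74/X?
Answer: -13802642193126233/15817256340436785 ≈ -0.87263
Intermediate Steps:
M(X) = 35/23 + 74/X (M(X) = (-17 - 18)*(-1/23) + 74/X = -35*(-1/23) + 74/X = 35/23 + 74/X)
R = -554155356495/2507 (R = ((35/23 + 74/(-109)) + 5934)*(-22444 - 14801) = ((35/23 + 74*(-1/109)) + 5934)*(-37245) = ((35/23 - 74/109) + 5934)*(-37245) = (2113/2507 + 5934)*(-37245) = (14878651/2507)*(-37245) = -554155356495/2507 ≈ -2.2104e+8)
24906/(-28543) + 11863/R = 24906/(-28543) + 11863/(-554155356495/2507) = 24906*(-1/28543) + 11863*(-2507/554155356495) = -24906/28543 - 29740541/554155356495 = -13802642193126233/15817256340436785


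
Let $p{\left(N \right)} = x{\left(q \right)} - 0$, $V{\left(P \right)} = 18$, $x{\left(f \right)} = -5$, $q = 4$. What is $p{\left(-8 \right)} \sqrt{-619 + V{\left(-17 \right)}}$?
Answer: $- 5 i \sqrt{601} \approx - 122.58 i$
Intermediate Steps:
$p{\left(N \right)} = -5$ ($p{\left(N \right)} = -5 - 0 = -5 + 0 = -5$)
$p{\left(-8 \right)} \sqrt{-619 + V{\left(-17 \right)}} = - 5 \sqrt{-619 + 18} = - 5 \sqrt{-601} = - 5 i \sqrt{601}$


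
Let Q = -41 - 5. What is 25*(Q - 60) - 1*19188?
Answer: -21838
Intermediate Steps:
Q = -46
25*(Q - 60) - 1*19188 = 25*(-46 - 60) - 1*19188 = 25*(-106) - 19188 = -2650 - 19188 = -21838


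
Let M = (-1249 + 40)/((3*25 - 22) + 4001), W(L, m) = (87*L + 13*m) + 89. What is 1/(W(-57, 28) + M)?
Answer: -4054/18268533 ≈ -0.00022191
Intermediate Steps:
W(L, m) = 89 + 13*m + 87*L (W(L, m) = (13*m + 87*L) + 89 = 89 + 13*m + 87*L)
M = -1209/4054 (M = -1209/((75 - 22) + 4001) = -1209/(53 + 4001) = -1209/4054 ≈ -0.29822)
1/(W(-57, 28) + M) = 1/((89 + 13*28 + 87*(-57)) - 1209/4054) = 1/((89 + 364 - 4959) - 1209/4054) = 1/(-4506 - 1209/4054) = 1/(-18268533/4054) = -4054/18268533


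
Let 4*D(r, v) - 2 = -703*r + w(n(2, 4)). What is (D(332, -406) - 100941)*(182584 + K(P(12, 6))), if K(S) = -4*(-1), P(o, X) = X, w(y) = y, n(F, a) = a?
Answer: -29084168638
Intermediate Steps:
K(S) = 4
D(r, v) = 3/2 - 703*r/4 (D(r, v) = ½ + (-703*r + 4)/4 = ½ + (4 - 703*r)/4 = ½ + (1 - 703*r/4) = 3/2 - 703*r/4)
(D(332, -406) - 100941)*(182584 + K(P(12, 6))) = ((3/2 - 703/4*332) - 100941)*(182584 + 4) = ((3/2 - 58349) - 100941)*182588 = (-116695/2 - 100941)*182588 = -318577/2*182588 = -29084168638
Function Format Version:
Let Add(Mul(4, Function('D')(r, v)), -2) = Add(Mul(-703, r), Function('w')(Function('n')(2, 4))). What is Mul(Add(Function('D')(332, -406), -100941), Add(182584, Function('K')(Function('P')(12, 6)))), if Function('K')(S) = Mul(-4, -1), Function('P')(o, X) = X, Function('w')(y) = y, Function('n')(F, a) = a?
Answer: -29084168638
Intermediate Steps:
Function('K')(S) = 4
Function('D')(r, v) = Add(Rational(3, 2), Mul(Rational(-703, 4), r)) (Function('D')(r, v) = Add(Rational(1, 2), Mul(Rational(1, 4), Add(Mul(-703, r), 4))) = Add(Rational(1, 2), Mul(Rational(1, 4), Add(4, Mul(-703, r)))) = Add(Rational(1, 2), Add(1, Mul(Rational(-703, 4), r))) = Add(Rational(3, 2), Mul(Rational(-703, 4), r)))
Mul(Add(Function('D')(332, -406), -100941), Add(182584, Function('K')(Function('P')(12, 6)))) = Mul(Add(Add(Rational(3, 2), Mul(Rational(-703, 4), 332)), -100941), Add(182584, 4)) = Mul(Add(Add(Rational(3, 2), -58349), -100941), 182588) = Mul(Add(Rational(-116695, 2), -100941), 182588) = Mul(Rational(-318577, 2), 182588) = -29084168638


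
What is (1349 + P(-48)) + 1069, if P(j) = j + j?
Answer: 2322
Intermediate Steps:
P(j) = 2*j
(1349 + P(-48)) + 1069 = (1349 + 2*(-48)) + 1069 = (1349 - 96) + 1069 = 1253 + 1069 = 2322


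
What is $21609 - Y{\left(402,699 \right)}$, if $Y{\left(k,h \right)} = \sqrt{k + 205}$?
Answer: $21609 - \sqrt{607} \approx 21584.0$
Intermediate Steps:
$Y{\left(k,h \right)} = \sqrt{205 + k}$
$21609 - Y{\left(402,699 \right)} = 21609 - \sqrt{205 + 402} = 21609 - \sqrt{607}$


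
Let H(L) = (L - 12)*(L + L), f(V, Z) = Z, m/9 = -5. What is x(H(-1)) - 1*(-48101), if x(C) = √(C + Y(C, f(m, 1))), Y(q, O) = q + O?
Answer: 48101 + √53 ≈ 48108.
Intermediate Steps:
m = -45 (m = 9*(-5) = -45)
Y(q, O) = O + q
H(L) = 2*L*(-12 + L) (H(L) = (-12 + L)*(2*L) = 2*L*(-12 + L))
x(C) = √(1 + 2*C) (x(C) = √(C + (1 + C)) = √(1 + 2*C))
x(H(-1)) - 1*(-48101) = √(1 + 2*(2*(-1)*(-12 - 1))) - 1*(-48101) = √(1 + 2*(2*(-1)*(-13))) + 48101 = √(1 + 2*26) + 48101 = √(1 + 52) + 48101 = √53 + 48101 = 48101 + √53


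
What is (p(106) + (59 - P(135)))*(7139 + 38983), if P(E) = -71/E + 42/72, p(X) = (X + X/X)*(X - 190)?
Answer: -37064338717/90 ≈ -4.1183e+8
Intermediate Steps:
p(X) = (1 + X)*(-190 + X) (p(X) = (X + 1)*(-190 + X) = (1 + X)*(-190 + X))
P(E) = 7/12 - 71/E (P(E) = -71/E + 42*(1/72) = -71/E + 7/12 = 7/12 - 71/E)
(p(106) + (59 - P(135)))*(7139 + 38983) = ((-190 + 106² - 189*106) + (59 - (7/12 - 71/135)))*(7139 + 38983) = ((-190 + 11236 - 20034) + (59 - (7/12 - 71*1/135)))*46122 = (-8988 + (59 - (7/12 - 71/135)))*46122 = (-8988 + (59 - 1*31/540))*46122 = (-8988 + (59 - 31/540))*46122 = (-8988 + 31829/540)*46122 = -4821691/540*46122 = -37064338717/90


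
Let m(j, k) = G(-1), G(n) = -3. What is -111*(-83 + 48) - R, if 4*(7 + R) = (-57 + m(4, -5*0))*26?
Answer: 4282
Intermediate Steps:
m(j, k) = -3
R = -397 (R = -7 + ((-57 - 3)*26)/4 = -7 + (-60*26)/4 = -7 + (¼)*(-1560) = -7 - 390 = -397)
-111*(-83 + 48) - R = -111*(-83 + 48) - 1*(-397) = -111*(-35) + 397 = 3885 + 397 = 4282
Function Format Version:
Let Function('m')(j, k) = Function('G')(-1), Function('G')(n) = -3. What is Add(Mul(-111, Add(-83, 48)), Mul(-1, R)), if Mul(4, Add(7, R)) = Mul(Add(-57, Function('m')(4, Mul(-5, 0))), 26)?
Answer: 4282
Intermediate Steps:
Function('m')(j, k) = -3
R = -397 (R = Add(-7, Mul(Rational(1, 4), Mul(Add(-57, -3), 26))) = Add(-7, Mul(Rational(1, 4), Mul(-60, 26))) = Add(-7, Mul(Rational(1, 4), -1560)) = Add(-7, -390) = -397)
Add(Mul(-111, Add(-83, 48)), Mul(-1, R)) = Add(Mul(-111, Add(-83, 48)), Mul(-1, -397)) = Add(Mul(-111, -35), 397) = Add(3885, 397) = 4282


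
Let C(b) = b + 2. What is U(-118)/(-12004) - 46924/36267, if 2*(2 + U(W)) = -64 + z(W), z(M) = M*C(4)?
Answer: -137301025/108837267 ≈ -1.2615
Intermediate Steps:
C(b) = 2 + b
z(M) = 6*M (z(M) = M*(2 + 4) = M*6 = 6*M)
U(W) = -34 + 3*W (U(W) = -2 + (-64 + 6*W)/2 = -2 + (-32 + 3*W) = -34 + 3*W)
U(-118)/(-12004) - 46924/36267 = (-34 + 3*(-118))/(-12004) - 46924/36267 = (-34 - 354)*(-1/12004) - 46924*1/36267 = -388*(-1/12004) - 46924/36267 = 97/3001 - 46924/36267 = -137301025/108837267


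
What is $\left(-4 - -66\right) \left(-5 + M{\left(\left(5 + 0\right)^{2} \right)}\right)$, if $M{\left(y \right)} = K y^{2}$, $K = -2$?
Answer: $-77810$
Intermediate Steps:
$M{\left(y \right)} = - 2 y^{2}$
$\left(-4 - -66\right) \left(-5 + M{\left(\left(5 + 0\right)^{2} \right)}\right) = \left(-4 - -66\right) \left(-5 - 2 \left(\left(5 + 0\right)^{2}\right)^{2}\right) = \left(-4 + 66\right) \left(-5 - 2 \left(5^{2}\right)^{2}\right) = 62 \left(-5 - 2 \cdot 25^{2}\right) = 62 \left(-5 - 1250\right) = 62 \left(-1255\right) = -77810$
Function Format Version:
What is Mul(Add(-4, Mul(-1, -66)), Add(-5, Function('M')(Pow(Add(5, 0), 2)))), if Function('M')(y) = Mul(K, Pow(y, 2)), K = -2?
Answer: -77810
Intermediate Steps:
Function('M')(y) = Mul(-2, Pow(y, 2))
Mul(Add(-4, Mul(-1, -66)), Add(-5, Function('M')(Pow(Add(5, 0), 2)))) = Mul(Add(-4, Mul(-1, -66)), Add(-5, Mul(-2, Pow(Pow(Add(5, 0), 2), 2)))) = Mul(Add(-4, 66), Add(-5, Mul(-2, Pow(Pow(5, 2), 2)))) = Mul(62, Add(-5, Mul(-2, Pow(25, 2)))) = Mul(62, Add(-5, Mul(-2, 625))) = Mul(62, Add(-5, -1250)) = Mul(62, -1255) = -77810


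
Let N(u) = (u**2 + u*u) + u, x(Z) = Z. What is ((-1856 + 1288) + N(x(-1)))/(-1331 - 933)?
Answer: 567/2264 ≈ 0.25044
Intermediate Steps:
N(u) = u + 2*u**2 (N(u) = (u**2 + u**2) + u = 2*u**2 + u = u + 2*u**2)
((-1856 + 1288) + N(x(-1)))/(-1331 - 933) = ((-1856 + 1288) - (1 + 2*(-1)))/(-1331 - 933) = (-568 - (1 - 2))/(-2264) = (-568 - 1*(-1))*(-1/2264) = (-568 + 1)*(-1/2264) = -567*(-1/2264) = 567/2264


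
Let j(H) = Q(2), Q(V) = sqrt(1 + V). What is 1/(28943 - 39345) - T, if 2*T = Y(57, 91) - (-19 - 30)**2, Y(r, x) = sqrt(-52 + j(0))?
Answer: 6243800/5201 - sqrt(-52 + sqrt(3))/2 ≈ 1200.5 - 3.545*I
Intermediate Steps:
j(H) = sqrt(3) (j(H) = sqrt(1 + 2) = sqrt(3))
Y(r, x) = sqrt(-52 + sqrt(3))
T = -2401/2 + sqrt(-52 + sqrt(3))/2 (T = (sqrt(-52 + sqrt(3)) - (-19 - 30)**2)/2 = (sqrt(-52 + sqrt(3)) - 1*(-49)**2)/2 = (sqrt(-52 + sqrt(3)) - 1*2401)/2 = (sqrt(-52 + sqrt(3)) - 2401)/2 = (-2401 + sqrt(-52 + sqrt(3)))/2 = -2401/2 + sqrt(-52 + sqrt(3))/2 ≈ -1200.5 + 3.545*I)
1/(28943 - 39345) - T = 1/(28943 - 39345) - (-2401/2 + I*sqrt(52 - sqrt(3))/2) = 1/(-10402) + (2401/2 - I*sqrt(52 - sqrt(3))/2) = -1/10402 + (2401/2 - I*sqrt(52 - sqrt(3))/2) = 6243800/5201 - I*sqrt(52 - sqrt(3))/2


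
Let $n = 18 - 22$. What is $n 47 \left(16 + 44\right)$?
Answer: $-11280$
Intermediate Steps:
$n = -4$ ($n = 18 - 22 = -4$)
$n 47 \left(16 + 44\right) = \left(-4\right) 47 \left(16 + 44\right) = \left(-188\right) 60 = -11280$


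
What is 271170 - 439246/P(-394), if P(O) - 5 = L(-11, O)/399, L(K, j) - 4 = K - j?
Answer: 78444631/397 ≈ 1.9759e+5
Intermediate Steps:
L(K, j) = 4 + K - j (L(K, j) = 4 + (K - j) = 4 + K - j)
P(O) = 284/57 - O/399 (P(O) = 5 + (4 - 11 - O)/399 = 5 + (-7 - O)*(1/399) = 5 + (-1/57 - O/399) = 284/57 - O/399)
271170 - 439246/P(-394) = 271170 - 439246/(284/57 - 1/399*(-394)) = 271170 - 439246/(284/57 + 394/399) = 271170 - 439246/794/133 = 271170 - 439246*133/794 = 271170 - 29209859/397 = 78444631/397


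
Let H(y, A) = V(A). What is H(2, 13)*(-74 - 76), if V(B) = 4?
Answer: -600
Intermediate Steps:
H(y, A) = 4
H(2, 13)*(-74 - 76) = 4*(-74 - 76) = 4*(-150) = -600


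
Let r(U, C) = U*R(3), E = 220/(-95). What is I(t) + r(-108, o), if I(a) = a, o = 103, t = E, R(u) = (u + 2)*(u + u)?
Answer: -61604/19 ≈ -3242.3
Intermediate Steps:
R(u) = 2*u*(2 + u) (R(u) = (2 + u)*(2*u) = 2*u*(2 + u))
E = -44/19 (E = 220*(-1/95) = -44/19 ≈ -2.3158)
t = -44/19 ≈ -2.3158
r(U, C) = 30*U (r(U, C) = U*(2*3*(2 + 3)) = U*(2*3*5) = U*30 = 30*U)
I(t) + r(-108, o) = -44/19 + 30*(-108) = -44/19 - 3240 = -61604/19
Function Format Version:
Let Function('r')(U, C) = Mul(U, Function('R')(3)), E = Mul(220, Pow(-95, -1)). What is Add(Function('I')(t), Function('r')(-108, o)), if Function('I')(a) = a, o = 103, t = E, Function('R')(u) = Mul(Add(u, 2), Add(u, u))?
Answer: Rational(-61604, 19) ≈ -3242.3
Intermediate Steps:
Function('R')(u) = Mul(2, u, Add(2, u)) (Function('R')(u) = Mul(Add(2, u), Mul(2, u)) = Mul(2, u, Add(2, u)))
E = Rational(-44, 19) (E = Mul(220, Rational(-1, 95)) = Rational(-44, 19) ≈ -2.3158)
t = Rational(-44, 19) ≈ -2.3158
Function('r')(U, C) = Mul(30, U) (Function('r')(U, C) = Mul(U, Mul(2, 3, Add(2, 3))) = Mul(U, Mul(2, 3, 5)) = Mul(U, 30) = Mul(30, U))
Add(Function('I')(t), Function('r')(-108, o)) = Add(Rational(-44, 19), Mul(30, -108)) = Add(Rational(-44, 19), -3240) = Rational(-61604, 19)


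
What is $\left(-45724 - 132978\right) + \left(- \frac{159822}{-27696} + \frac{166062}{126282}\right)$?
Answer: $- \frac{1335441418641}{7473304} \approx -1.787 \cdot 10^{5}$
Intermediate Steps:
$\left(-45724 - 132978\right) + \left(- \frac{159822}{-27696} + \frac{166062}{126282}\right) = -178702 + \left(\left(-159822\right) \left(- \frac{1}{27696}\right) + 166062 \cdot \frac{1}{126282}\right) = -178702 + \left(\frac{26637}{4616} + \frac{2129}{1619}\right) = -178702 + \frac{52952767}{7473304} = - \frac{1335441418641}{7473304}$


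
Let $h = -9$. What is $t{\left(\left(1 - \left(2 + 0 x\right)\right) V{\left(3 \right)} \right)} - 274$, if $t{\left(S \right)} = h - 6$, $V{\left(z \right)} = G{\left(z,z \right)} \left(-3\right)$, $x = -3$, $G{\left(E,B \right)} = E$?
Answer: $-289$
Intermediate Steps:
$V{\left(z \right)} = - 3 z$ ($V{\left(z \right)} = z \left(-3\right) = - 3 z$)
$t{\left(S \right)} = -15$ ($t{\left(S \right)} = -9 - 6 = -15$)
$t{\left(\left(1 - \left(2 + 0 x\right)\right) V{\left(3 \right)} \right)} - 274 = -15 - 274 = -289$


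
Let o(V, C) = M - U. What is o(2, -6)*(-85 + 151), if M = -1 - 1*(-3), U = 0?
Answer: 132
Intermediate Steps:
M = 2 (M = -1 + 3 = 2)
o(V, C) = 2 (o(V, C) = 2 - 1*0 = 2 + 0 = 2)
o(2, -6)*(-85 + 151) = 2*(-85 + 151) = 2*66 = 132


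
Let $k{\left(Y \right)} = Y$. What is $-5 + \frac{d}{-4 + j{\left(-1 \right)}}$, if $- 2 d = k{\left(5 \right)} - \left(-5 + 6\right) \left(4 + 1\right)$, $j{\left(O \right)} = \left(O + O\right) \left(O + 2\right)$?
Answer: $-5$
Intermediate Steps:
$j{\left(O \right)} = 2 O \left(2 + O\right)$
$d = 0$ ($d = - \frac{5 - \left(-5 + 6\right) \left(4 + 1\right)}{2} = - \frac{5 - 1 \cdot 5}{2} = - \frac{5 - 5}{2} = \left(- \frac{1}{2}\right) 0 = 0$)
$-5 + \frac{d}{-4 + j{\left(-1 \right)}} = -5 + \frac{0}{-4 + 2 \left(-1\right) \left(2 - 1\right)} = -5 + \frac{0}{-4 + 2 \left(-1\right) 1} = -5 + \frac{0}{-4 - 2} = -5 + \frac{0}{-6} = -5 + 0 \left(- \frac{1}{6}\right) = -5 + 0 = -5$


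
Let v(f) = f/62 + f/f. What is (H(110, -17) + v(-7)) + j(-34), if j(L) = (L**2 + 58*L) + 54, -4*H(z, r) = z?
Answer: -24447/31 ≈ -788.61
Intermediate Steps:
H(z, r) = -z/4
v(f) = 1 + f/62 (v(f) = f*(1/62) + 1 = f/62 + 1 = 1 + f/62)
j(L) = 54 + L**2 + 58*L
(H(110, -17) + v(-7)) + j(-34) = (-1/4*110 + (1 + (1/62)*(-7))) + (54 + (-34)**2 + 58*(-34)) = (-55/2 + (1 - 7/62)) + (54 + 1156 - 1972) = (-55/2 + 55/62) - 762 = -825/31 - 762 = -24447/31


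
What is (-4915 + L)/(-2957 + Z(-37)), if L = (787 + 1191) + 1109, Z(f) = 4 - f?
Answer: 457/729 ≈ 0.62689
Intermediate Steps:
L = 3087 (L = 1978 + 1109 = 3087)
(-4915 + L)/(-2957 + Z(-37)) = (-4915 + 3087)/(-2957 + (4 - 1*(-37))) = -1828/(-2957 + (4 + 37)) = -1828/(-2957 + 41) = -1828/(-2916) = -1828*(-1/2916) = 457/729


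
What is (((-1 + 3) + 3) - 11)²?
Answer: 36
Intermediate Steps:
(((-1 + 3) + 3) - 11)² = ((2 + 3) - 11)² = (5 - 11)² = (-6)² = 36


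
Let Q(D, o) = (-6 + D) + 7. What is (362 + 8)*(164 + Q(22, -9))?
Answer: 69190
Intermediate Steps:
Q(D, o) = 1 + D
(362 + 8)*(164 + Q(22, -9)) = (362 + 8)*(164 + (1 + 22)) = 370*(164 + 23) = 370*187 = 69190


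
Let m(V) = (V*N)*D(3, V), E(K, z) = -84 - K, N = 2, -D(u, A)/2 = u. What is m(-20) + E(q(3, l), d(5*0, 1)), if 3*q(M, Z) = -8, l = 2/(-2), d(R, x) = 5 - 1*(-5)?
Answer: 476/3 ≈ 158.67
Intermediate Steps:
D(u, A) = -2*u
d(R, x) = 10 (d(R, x) = 5 + 5 = 10)
l = -1 (l = 2*(-½) = -1)
q(M, Z) = -8/3 (q(M, Z) = (⅓)*(-8) = -8/3)
m(V) = -12*V (m(V) = (V*2)*(-2*3) = (2*V)*(-6) = -12*V)
m(-20) + E(q(3, l), d(5*0, 1)) = -12*(-20) + (-84 - 1*(-8/3)) = 240 + (-84 + 8/3) = 240 - 244/3 = 476/3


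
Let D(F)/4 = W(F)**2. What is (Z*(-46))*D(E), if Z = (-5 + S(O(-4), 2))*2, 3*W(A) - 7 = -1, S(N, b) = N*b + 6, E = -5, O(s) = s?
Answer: 10304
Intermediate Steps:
S(N, b) = 6 + N*b
W(A) = 2 (W(A) = 7/3 + (1/3)*(-1) = 7/3 - 1/3 = 2)
Z = -14 (Z = (-5 + (6 - 4*2))*2 = (-5 + (6 - 8))*2 = (-5 - 2)*2 = -7*2 = -14)
D(F) = 16 (D(F) = 4*2**2 = 4*4 = 16)
(Z*(-46))*D(E) = -14*(-46)*16 = 644*16 = 10304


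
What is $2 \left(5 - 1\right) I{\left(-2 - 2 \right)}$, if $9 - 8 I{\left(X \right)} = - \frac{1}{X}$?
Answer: $\frac{35}{4} \approx 8.75$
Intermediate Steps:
$I{\left(X \right)} = \frac{9}{8} + \frac{1}{8 X}$ ($I{\left(X \right)} = \frac{9}{8} - \frac{\left(-1\right) \frac{1}{X}}{8} = \frac{9}{8} + \frac{1}{8 X}$)
$2 \left(5 - 1\right) I{\left(-2 - 2 \right)} = 2 \left(5 - 1\right) \frac{1 + 9 \left(-2 - 2\right)}{8 \left(-2 - 2\right)} = 2 \cdot 4 \frac{1 + 9 \left(-2 - 2\right)}{8 \left(-2 - 2\right)} = 8 \frac{1 + 9 \left(-4\right)}{8 \left(-4\right)} = 8 \cdot \frac{1}{8} \left(- \frac{1}{4}\right) \left(1 - 36\right) = 8 \cdot \frac{1}{8} \left(- \frac{1}{4}\right) \left(-35\right) = 8 \cdot \frac{35}{32} = \frac{35}{4}$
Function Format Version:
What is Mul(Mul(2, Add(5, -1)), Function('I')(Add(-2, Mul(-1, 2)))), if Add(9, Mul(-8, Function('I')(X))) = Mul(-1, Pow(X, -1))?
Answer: Rational(35, 4) ≈ 8.7500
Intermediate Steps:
Function('I')(X) = Add(Rational(9, 8), Mul(Rational(1, 8), Pow(X, -1))) (Function('I')(X) = Add(Rational(9, 8), Mul(Rational(-1, 8), Mul(-1, Pow(X, -1)))) = Add(Rational(9, 8), Mul(Rational(1, 8), Pow(X, -1))))
Mul(Mul(2, Add(5, -1)), Function('I')(Add(-2, Mul(-1, 2)))) = Mul(Mul(2, Add(5, -1)), Mul(Rational(1, 8), Pow(Add(-2, Mul(-1, 2)), -1), Add(1, Mul(9, Add(-2, Mul(-1, 2)))))) = Mul(Mul(2, 4), Mul(Rational(1, 8), Pow(Add(-2, -2), -1), Add(1, Mul(9, Add(-2, -2))))) = Mul(8, Mul(Rational(1, 8), Pow(-4, -1), Add(1, Mul(9, -4)))) = Mul(8, Mul(Rational(1, 8), Rational(-1, 4), Add(1, -36))) = Mul(8, Mul(Rational(1, 8), Rational(-1, 4), -35)) = Mul(8, Rational(35, 32)) = Rational(35, 4)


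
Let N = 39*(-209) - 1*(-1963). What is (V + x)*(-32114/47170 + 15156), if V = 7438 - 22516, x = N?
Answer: -7601280824998/23585 ≈ -3.2229e+8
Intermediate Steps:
N = -6188 (N = -8151 + 1963 = -6188)
x = -6188
V = -15078
(V + x)*(-32114/47170 + 15156) = (-15078 - 6188)*(-32114/47170 + 15156) = -21266*(-32114*1/47170 + 15156) = -21266*(-16057/23585 + 15156) = -21266*357438203/23585 = -7601280824998/23585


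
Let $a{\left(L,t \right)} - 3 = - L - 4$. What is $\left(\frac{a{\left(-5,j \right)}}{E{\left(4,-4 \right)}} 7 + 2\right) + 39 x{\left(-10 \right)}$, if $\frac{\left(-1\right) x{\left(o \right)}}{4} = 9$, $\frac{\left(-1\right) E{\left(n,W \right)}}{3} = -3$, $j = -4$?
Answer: $- \frac{12590}{9} \approx -1398.9$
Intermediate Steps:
$E{\left(n,W \right)} = 9$ ($E{\left(n,W \right)} = \left(-3\right) \left(-3\right) = 9$)
$x{\left(o \right)} = -36$ ($x{\left(o \right)} = \left(-4\right) 9 = -36$)
$a{\left(L,t \right)} = -1 - L$ ($a{\left(L,t \right)} = 3 - \left(4 + L\right) = -1 - L$)
$\left(\frac{a{\left(-5,j \right)}}{E{\left(4,-4 \right)}} 7 + 2\right) + 39 x{\left(-10 \right)} = \left(\frac{-1 - -5}{9} \cdot 7 + 2\right) + 39 \left(-36\right) = \left(\left(-1 + 5\right) \frac{1}{9} \cdot 7 + 2\right) - 1404 = \left(4 \cdot \frac{1}{9} \cdot 7 + 2\right) - 1404 = \left(\frac{4}{9} \cdot 7 + 2\right) - 1404 = \left(\frac{28}{9} + 2\right) - 1404 = \frac{46}{9} - 1404 = - \frac{12590}{9}$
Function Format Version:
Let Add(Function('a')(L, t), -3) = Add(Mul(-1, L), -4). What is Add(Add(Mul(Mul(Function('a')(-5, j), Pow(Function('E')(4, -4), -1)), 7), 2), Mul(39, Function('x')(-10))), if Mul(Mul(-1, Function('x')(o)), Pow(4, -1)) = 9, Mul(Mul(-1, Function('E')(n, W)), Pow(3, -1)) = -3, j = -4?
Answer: Rational(-12590, 9) ≈ -1398.9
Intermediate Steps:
Function('E')(n, W) = 9 (Function('E')(n, W) = Mul(-3, -3) = 9)
Function('x')(o) = -36 (Function('x')(o) = Mul(-4, 9) = -36)
Function('a')(L, t) = Add(-1, Mul(-1, L)) (Function('a')(L, t) = Add(3, Add(Mul(-1, L), -4)) = Add(3, Add(-4, Mul(-1, L))) = Add(-1, Mul(-1, L)))
Add(Add(Mul(Mul(Function('a')(-5, j), Pow(Function('E')(4, -4), -1)), 7), 2), Mul(39, Function('x')(-10))) = Add(Add(Mul(Mul(Add(-1, Mul(-1, -5)), Pow(9, -1)), 7), 2), Mul(39, -36)) = Add(Add(Mul(Mul(Add(-1, 5), Rational(1, 9)), 7), 2), -1404) = Add(Add(Mul(Mul(4, Rational(1, 9)), 7), 2), -1404) = Add(Add(Mul(Rational(4, 9), 7), 2), -1404) = Add(Add(Rational(28, 9), 2), -1404) = Add(Rational(46, 9), -1404) = Rational(-12590, 9)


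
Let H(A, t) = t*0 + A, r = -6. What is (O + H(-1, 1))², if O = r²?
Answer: 1225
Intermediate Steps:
H(A, t) = A (H(A, t) = 0 + A = A)
O = 36 (O = (-6)² = 36)
(O + H(-1, 1))² = (36 - 1)² = 35² = 1225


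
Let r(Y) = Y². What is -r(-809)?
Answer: -654481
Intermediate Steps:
-r(-809) = -1*(-809)² = -1*654481 = -654481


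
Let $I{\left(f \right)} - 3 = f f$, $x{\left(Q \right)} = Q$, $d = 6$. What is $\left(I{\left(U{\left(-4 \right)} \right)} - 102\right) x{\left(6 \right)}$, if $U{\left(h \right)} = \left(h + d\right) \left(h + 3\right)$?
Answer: $-570$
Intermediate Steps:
$U{\left(h \right)} = \left(3 + h\right) \left(6 + h\right)$ ($U{\left(h \right)} = \left(h + 6\right) \left(h + 3\right) = \left(6 + h\right) \left(3 + h\right) = \left(3 + h\right) \left(6 + h\right)$)
$I{\left(f \right)} = 3 + f^{2}$ ($I{\left(f \right)} = 3 + f f = 3 + f^{2}$)
$\left(I{\left(U{\left(-4 \right)} \right)} - 102\right) x{\left(6 \right)} = \left(\left(3 + \left(18 + \left(-4\right)^{2} + 9 \left(-4\right)\right)^{2}\right) - 102\right) 6 = \left(\left(3 + \left(18 + 16 - 36\right)^{2}\right) - 102\right) 6 = \left(\left(3 + \left(-2\right)^{2}\right) - 102\right) 6 = \left(\left(3 + 4\right) - 102\right) 6 = \left(7 - 102\right) 6 = \left(-95\right) 6 = -570$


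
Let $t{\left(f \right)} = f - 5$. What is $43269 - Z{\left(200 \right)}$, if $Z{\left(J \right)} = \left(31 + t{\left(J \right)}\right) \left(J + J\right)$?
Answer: $-47131$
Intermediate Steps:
$t{\left(f \right)} = -5 + f$
$Z{\left(J \right)} = 2 J \left(26 + J\right)$ ($Z{\left(J \right)} = \left(31 + \left(-5 + J\right)\right) \left(J + J\right) = \left(26 + J\right) 2 J = 2 J \left(26 + J\right)$)
$43269 - Z{\left(200 \right)} = 43269 - 2 \cdot 200 \left(26 + 200\right) = 43269 - 2 \cdot 200 \cdot 226 = 43269 - 90400 = -47131$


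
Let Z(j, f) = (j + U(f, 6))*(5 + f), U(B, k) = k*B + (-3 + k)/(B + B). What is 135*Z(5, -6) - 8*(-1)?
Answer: 16907/4 ≈ 4226.8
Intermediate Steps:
U(B, k) = B*k + (-3 + k)/(2*B) (U(B, k) = B*k + (-3 + k)/((2*B)) = B*k + (-3 + k)*(1/(2*B)) = B*k + (-3 + k)/(2*B))
Z(j, f) = (5 + f)*(j + (3 + 12*f²)/(2*f)) (Z(j, f) = (j + (-3 + 6 + 2*6*f²)/(2*f))*(5 + f) = (j + (-3 + 6 + 12*f²)/(2*f))*(5 + f) = (j + (3 + 12*f²)/(2*f))*(5 + f) = (5 + f)*(j + (3 + 12*f²)/(2*f)))
135*Z(5, -6) - 8*(-1) = 135*(3/2 + 5*5 + 6*(-6)² + 30*(-6) + (15/2)/(-6) - 6*5) - 8*(-1) = 135*(3/2 + 25 + 6*36 - 180 + (15/2)*(-⅙) - 30) + 8 = 135*(3/2 + 25 + 216 - 180 - 5/4 - 30) + 8 = 135*(125/4) + 8 = 16875/4 + 8 = 16907/4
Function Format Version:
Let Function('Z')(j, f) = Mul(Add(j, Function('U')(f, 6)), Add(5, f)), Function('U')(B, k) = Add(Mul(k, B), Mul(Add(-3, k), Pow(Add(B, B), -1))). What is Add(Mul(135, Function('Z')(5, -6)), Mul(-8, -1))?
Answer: Rational(16907, 4) ≈ 4226.8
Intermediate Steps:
Function('U')(B, k) = Add(Mul(B, k), Mul(Rational(1, 2), Pow(B, -1), Add(-3, k))) (Function('U')(B, k) = Add(Mul(B, k), Mul(Add(-3, k), Pow(Mul(2, B), -1))) = Add(Mul(B, k), Mul(Add(-3, k), Mul(Rational(1, 2), Pow(B, -1)))) = Add(Mul(B, k), Mul(Rational(1, 2), Pow(B, -1), Add(-3, k))))
Function('Z')(j, f) = Mul(Add(5, f), Add(j, Mul(Rational(1, 2), Pow(f, -1), Add(3, Mul(12, Pow(f, 2)))))) (Function('Z')(j, f) = Mul(Add(j, Mul(Rational(1, 2), Pow(f, -1), Add(-3, 6, Mul(2, 6, Pow(f, 2))))), Add(5, f)) = Mul(Add(j, Mul(Rational(1, 2), Pow(f, -1), Add(-3, 6, Mul(12, Pow(f, 2))))), Add(5, f)) = Mul(Add(j, Mul(Rational(1, 2), Pow(f, -1), Add(3, Mul(12, Pow(f, 2))))), Add(5, f)) = Mul(Add(5, f), Add(j, Mul(Rational(1, 2), Pow(f, -1), Add(3, Mul(12, Pow(f, 2)))))))
Add(Mul(135, Function('Z')(5, -6)), Mul(-8, -1)) = Add(Mul(135, Add(Rational(3, 2), Mul(5, 5), Mul(6, Pow(-6, 2)), Mul(30, -6), Mul(Rational(15, 2), Pow(-6, -1)), Mul(-6, 5))), Mul(-8, -1)) = Add(Mul(135, Add(Rational(3, 2), 25, Mul(6, 36), -180, Mul(Rational(15, 2), Rational(-1, 6)), -30)), 8) = Add(Mul(135, Add(Rational(3, 2), 25, 216, -180, Rational(-5, 4), -30)), 8) = Add(Mul(135, Rational(125, 4)), 8) = Add(Rational(16875, 4), 8) = Rational(16907, 4)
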